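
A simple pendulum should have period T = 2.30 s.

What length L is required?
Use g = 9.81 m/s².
T = 2π√(L/g) → L = g(T/2π)² = 9.81×(2.3/2π)² = 1.315 m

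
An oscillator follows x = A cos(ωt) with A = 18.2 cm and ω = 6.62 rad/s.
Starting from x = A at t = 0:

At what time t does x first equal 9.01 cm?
cos(ωt) = x/A = 9.01/18.2 = 0.4951
ωt = arccos(0.4951) = 1.053 rad
t = 1.053/6.62 = 0.159 s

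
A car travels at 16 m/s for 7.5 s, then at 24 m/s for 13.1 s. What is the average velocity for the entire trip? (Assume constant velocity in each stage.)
d₁ = v₁t₁ = 16 × 7.5 = 120 m
d₂ = v₂t₂ = 24 × 13.1 = 314.4 m
d_total = 434.4 m, t_total = 20.6 s
v_avg = d_total/t_total = 434.4/20.6 = 21.09 m/s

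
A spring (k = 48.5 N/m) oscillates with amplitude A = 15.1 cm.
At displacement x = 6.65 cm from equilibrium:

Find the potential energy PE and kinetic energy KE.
E_total = ½kA² = ½×48.5×(0.151)² = 0.5529 J
PE = ½kx² = ½×48.5×(0.0665)² = 0.1072 J
KE = E_total − PE = 0.4457 J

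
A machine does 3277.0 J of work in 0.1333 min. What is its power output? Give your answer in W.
P = W/t = 3277 J / 7.998 s = 409.7 W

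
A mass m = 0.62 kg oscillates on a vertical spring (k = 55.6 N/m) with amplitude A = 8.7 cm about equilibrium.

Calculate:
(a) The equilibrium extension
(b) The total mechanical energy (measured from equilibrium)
x_eq = mg/k = 0.62×9.81/55.6 = 0.1094 m = 10.94 cm
E = ½kA² = ½×55.6×(0.087)² = 0.2104 J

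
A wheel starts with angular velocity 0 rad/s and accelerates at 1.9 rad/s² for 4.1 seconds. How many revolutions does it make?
θ = ω₀t + ½αt² = 0×4.1 + ½×1.9×4.1² = 15.97 rad
Revolutions = θ/(2π) = 15.97/(2π) = 2.54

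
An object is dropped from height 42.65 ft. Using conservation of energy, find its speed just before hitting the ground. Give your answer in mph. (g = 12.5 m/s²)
mgh = ½mv² → v = √(2gh) = √(2×12.5×13) = 18.03 m/s = 40.33 mph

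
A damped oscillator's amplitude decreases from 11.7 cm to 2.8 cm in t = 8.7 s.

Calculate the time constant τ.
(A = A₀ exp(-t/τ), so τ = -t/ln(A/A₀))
A/A₀ = 2.8/11.7 = 0.2393; ln(A/A₀) = -1.43
τ = −t/ln(A/A₀) = −8.7/-1.43 = 6.084 s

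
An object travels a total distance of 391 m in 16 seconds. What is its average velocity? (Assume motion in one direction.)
v_avg = Δd / Δt = 391 / 16 = 24.44 m/s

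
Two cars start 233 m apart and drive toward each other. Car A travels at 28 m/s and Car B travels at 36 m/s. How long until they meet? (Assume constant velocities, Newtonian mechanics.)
Combined speed: v_combined = 28 + 36 = 64 m/s
Time to meet: t = d/64 = 233/64 = 3.64 s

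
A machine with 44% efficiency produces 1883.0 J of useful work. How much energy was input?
W_in = W_out/η = 1883.0/0.44 = 4279.5 J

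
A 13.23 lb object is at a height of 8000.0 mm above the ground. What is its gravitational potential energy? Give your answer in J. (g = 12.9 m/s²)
PE = mgh = 6.001 kg × 12.9 m/s² × 8 m = 619.3 J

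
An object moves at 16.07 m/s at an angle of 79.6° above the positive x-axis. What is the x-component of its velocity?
vₓ = v cos(θ) = 16.07 × cos(79.6°) = 2.9 m/s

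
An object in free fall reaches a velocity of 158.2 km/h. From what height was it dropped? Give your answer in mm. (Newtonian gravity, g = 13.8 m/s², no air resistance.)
h = v²/(2g) (with unit conversion) = 69970.0 mm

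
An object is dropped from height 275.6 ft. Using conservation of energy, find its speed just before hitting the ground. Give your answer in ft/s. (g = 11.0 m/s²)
mgh = ½mv² → v = √(2gh) = √(2×11.0×84) = 42.99 m/s = 141.0 ft/s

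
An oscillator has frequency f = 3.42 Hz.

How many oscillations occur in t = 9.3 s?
n = f×t = 3.42×9.3 = 31.81 oscillations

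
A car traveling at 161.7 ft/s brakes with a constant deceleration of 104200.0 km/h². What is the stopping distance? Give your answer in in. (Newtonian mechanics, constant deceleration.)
d = v₀² / (2a) (with unit conversion) = 5947.0 in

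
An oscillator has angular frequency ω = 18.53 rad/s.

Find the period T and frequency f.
T = 2π/ω = 2π/18.53 = 0.3391 s; f = ω/2π = 2.949 Hz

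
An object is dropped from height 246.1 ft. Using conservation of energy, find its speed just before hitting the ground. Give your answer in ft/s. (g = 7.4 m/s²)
mgh = ½mv² → v = √(2gh) = √(2×7.4×75.01) = 33.32 m/s = 109.3 ft/s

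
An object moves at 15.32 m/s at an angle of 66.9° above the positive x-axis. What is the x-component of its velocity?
vₓ = v cos(θ) = 15.32 × cos(66.9°) = 6.01 m/s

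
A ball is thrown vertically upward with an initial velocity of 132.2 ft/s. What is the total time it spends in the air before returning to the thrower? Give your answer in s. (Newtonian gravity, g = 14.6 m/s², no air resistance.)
t_total = 2v₀/g (with unit conversion) = 5.52 s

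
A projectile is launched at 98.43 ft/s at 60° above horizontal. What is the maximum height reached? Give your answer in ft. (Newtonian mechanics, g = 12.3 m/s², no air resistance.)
H = v₀²sin²(θ)/(2g) (with unit conversion) = 90.03 ft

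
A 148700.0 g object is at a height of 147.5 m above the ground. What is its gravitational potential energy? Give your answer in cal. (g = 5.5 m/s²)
PE = mgh = 148.7 kg × 5.5 m/s² × 147.5 m = 1.206e+05 J = 28830.0 cal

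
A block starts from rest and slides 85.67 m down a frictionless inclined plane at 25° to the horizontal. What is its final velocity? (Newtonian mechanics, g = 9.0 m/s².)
a = g sin(θ) = 9.0 × sin(25°) = 3.8 m/s²
v = √(2ad) = √(2 × 3.8 × 85.67) = 25.53 m/s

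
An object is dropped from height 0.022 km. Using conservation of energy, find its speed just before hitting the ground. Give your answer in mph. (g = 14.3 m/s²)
mgh = ½mv² → v = √(2gh) = √(2×14.3×22) = 25.08 m/s = 56.11 mph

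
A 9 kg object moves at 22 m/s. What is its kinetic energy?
KE = ½mv² = ½×9×22² = 2178.0 J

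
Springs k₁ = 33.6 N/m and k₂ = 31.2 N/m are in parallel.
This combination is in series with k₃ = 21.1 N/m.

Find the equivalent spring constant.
k₁₂ = k₁ + k₂ = 64.8 N/m (parallel)
1/k_eq = 1/k₁₂ + 1/k₃ → k_eq = 15.92 N/m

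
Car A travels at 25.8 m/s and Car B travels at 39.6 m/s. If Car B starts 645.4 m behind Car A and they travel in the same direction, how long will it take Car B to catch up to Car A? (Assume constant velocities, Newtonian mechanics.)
Relative speed: v_rel = 39.6 - 25.8 = 13.8 m/s
Time to catch: t = d₀/v_rel = 645.4/13.8 = 46.77 s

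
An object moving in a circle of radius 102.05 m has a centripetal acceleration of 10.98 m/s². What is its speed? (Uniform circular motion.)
v = √(a_c × r) = √(10.98 × 102.05) = 33.47 m/s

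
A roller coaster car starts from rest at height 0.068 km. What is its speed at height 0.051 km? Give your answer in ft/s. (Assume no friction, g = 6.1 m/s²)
mgh₁ = ½mv₂² + mgh₂ → v₂ = √(2g(h₁−h₂)) = √(2×6.1×(68−51)) = 14.4 m/s = 47.25 ft/s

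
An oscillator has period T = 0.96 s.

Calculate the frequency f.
f = 1/T = 1/0.96 = 1.042 Hz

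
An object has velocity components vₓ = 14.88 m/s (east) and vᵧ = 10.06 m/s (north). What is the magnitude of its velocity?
|v| = √(vₓ² + vᵧ²) = √(14.88² + 10.06²) = √(322.618) = 17.96 m/s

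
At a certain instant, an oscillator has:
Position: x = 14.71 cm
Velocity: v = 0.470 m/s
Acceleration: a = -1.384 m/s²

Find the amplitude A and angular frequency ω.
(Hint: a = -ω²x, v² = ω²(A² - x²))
a = −ω²x → ω = √(|a|/x) = √(1.384/0.1471) = 3.067 rad/s
v² = ω²(A² − x²) → A = √(x² + v²/ω²) = √(0.1471² + 0.47²/3.067²) = 0.2124 m = 21.24 cm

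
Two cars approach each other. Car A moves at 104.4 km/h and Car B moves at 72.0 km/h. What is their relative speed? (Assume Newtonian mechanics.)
v_rel = v_A + v_B = 104.4 + 72.0 = 176.4 km/h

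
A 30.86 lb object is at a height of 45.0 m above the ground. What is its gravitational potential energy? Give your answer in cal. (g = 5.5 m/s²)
PE = mgh = 14 kg × 5.5 m/s² × 45 m = 3464 J = 828.0 cal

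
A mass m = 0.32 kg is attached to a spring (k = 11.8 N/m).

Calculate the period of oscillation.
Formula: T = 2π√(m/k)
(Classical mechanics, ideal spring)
T = 2π√(m/k) = 2π√(0.32/11.8) = 1.035 s; f = 1/T = 0.9665 Hz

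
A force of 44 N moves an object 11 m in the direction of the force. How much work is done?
W = Fd = 44×11 = 484.0 J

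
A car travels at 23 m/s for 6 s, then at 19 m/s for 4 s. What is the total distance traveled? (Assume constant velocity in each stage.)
d₁ = v₁t₁ = 23 × 6 = 138 m
d₂ = v₂t₂ = 19 × 4 = 76 m
d_total = 138 + 76 = 214 m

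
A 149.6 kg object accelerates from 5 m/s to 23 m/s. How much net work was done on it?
W_net = ΔKE = ½m(v₂² − v₁²) = ½×149.6×(23² − 5²) = 37699.2 J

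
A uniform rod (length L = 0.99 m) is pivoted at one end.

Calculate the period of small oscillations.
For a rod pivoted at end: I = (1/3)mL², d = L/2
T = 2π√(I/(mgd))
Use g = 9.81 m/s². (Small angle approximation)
I/m = (1/3)L² = 0.3267 m²; d = L/2 = 0.495 m
T = 2π√(I/(mgd)) = 2π√(0.3267/(9.81×0.495)) = 1.63 s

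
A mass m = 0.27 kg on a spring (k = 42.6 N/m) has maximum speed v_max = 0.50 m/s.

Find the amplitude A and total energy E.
½mv²_max = ½kA² → A = v_max√(m/k) = 0.5×√(0.27/42.6) = 0.03981 m = 3.981 cm
E = ½mv²_max = ½×0.27×0.5² = 0.03375 J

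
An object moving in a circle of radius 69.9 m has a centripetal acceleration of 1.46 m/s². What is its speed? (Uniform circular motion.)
v = √(a_c × r) = √(1.46 × 69.9) = 10.1 m/s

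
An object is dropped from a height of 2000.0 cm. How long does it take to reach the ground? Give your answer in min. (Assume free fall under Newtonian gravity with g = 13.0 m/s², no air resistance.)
t = √(2h/g) (with unit conversion) = 0.02924 min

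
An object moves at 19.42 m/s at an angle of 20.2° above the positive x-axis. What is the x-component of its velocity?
vₓ = v cos(θ) = 19.42 × cos(20.2°) = 18.23 m/s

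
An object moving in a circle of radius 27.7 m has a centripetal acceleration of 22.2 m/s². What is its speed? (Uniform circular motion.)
v = √(a_c × r) = √(22.2 × 27.7) = 24.8 m/s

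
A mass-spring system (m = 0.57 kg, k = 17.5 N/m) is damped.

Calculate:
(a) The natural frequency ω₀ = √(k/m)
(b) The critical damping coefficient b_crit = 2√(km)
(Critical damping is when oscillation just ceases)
ω₀ = √(k/m) = √(17.5/0.57) = 5.541 rad/s
b_crit = 2√(km) = 2√(17.5×0.57) = 6.317 kg/s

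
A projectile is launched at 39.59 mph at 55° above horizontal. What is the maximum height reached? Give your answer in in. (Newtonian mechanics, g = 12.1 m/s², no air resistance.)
H = v₀²sin²(θ)/(2g) (with unit conversion) = 341.9 in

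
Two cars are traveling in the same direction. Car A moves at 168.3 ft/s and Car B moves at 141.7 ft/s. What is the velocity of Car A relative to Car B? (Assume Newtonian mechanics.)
v_rel = v_A - v_B = 168.3 - 141.7 = 26.6 ft/s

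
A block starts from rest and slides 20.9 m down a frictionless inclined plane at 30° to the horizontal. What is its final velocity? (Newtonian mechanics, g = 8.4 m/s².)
a = g sin(θ) = 8.4 × sin(30°) = 4.2 m/s²
v = √(2ad) = √(2 × 4.2 × 20.9) = 13.25 m/s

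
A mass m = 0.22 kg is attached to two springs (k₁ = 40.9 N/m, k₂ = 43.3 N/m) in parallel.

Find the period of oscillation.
k_eq = k₁+k₂ = 84.2 N/m
T = 2π√(m/k_eq) = 2π√(0.22/84.2) = 0.3212 s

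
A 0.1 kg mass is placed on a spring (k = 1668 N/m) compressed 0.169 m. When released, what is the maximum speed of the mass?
½kx² = ½mv² → v = x√(k/m) = 0.169×√(1668/0.1) = 21.83 m/s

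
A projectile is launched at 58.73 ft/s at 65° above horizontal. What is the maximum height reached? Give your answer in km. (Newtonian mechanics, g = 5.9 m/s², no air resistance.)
H = v₀²sin²(θ)/(2g) (with unit conversion) = 0.02231 km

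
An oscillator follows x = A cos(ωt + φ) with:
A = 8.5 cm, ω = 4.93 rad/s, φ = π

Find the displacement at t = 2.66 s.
x = A cos(ωt + φ) = 8.5×cos(4.93×2.66 + π) = -7.258 cm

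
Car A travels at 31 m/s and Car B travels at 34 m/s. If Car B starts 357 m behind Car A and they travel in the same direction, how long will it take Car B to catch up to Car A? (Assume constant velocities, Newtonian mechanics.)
Relative speed: v_rel = 34 - 31 = 3 m/s
Time to catch: t = d₀/v_rel = 357/3 = 119.0 s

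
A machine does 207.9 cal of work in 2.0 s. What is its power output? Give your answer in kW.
P = W/t = 869.9 J / 2 s = 434.9 W = 0.4349 kW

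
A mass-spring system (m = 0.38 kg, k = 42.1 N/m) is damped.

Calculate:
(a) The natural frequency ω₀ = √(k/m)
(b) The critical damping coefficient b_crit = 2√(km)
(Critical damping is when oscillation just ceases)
ω₀ = √(k/m) = √(42.1/0.38) = 10.53 rad/s
b_crit = 2√(km) = 2√(42.1×0.38) = 7.999 kg/s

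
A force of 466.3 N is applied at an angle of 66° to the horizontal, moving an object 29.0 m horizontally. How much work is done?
W = Fd cosθ = 466.3×29.0×cos(66°) = 5500.2 J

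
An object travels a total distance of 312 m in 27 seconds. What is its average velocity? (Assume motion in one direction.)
v_avg = Δd / Δt = 312 / 27 = 11.56 m/s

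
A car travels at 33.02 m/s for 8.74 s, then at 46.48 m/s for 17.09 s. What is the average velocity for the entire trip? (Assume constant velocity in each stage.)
d₁ = v₁t₁ = 33.02 × 8.74 = 288.595 m
d₂ = v₂t₂ = 46.48 × 17.09 = 794.343 m
d_total = 1082.94 m, t_total = 25.83 s
v_avg = d_total/t_total = 1082.94/25.83 = 41.93 m/s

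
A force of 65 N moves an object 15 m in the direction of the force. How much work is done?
W = Fd = 65×15 = 975.0 J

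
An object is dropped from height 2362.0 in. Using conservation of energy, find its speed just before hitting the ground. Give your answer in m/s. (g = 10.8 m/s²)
mgh = ½mv² → v = √(2gh) = √(2×10.8×59.99) = 36 m/s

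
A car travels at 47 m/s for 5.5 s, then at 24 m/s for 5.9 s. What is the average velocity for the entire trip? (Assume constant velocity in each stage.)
d₁ = v₁t₁ = 47 × 5.5 = 258.5 m
d₂ = v₂t₂ = 24 × 5.9 = 141.6 m
d_total = 400.1 m, t_total = 11.4 s
v_avg = d_total/t_total = 400.1/11.4 = 35.1 m/s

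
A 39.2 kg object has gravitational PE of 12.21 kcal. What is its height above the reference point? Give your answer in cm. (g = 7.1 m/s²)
PE = mgh → h = PE/(mg) = 5.109e+04 J / (39.2 kg × 7.1 m/s²) = 183.6 m = 18360.0 cm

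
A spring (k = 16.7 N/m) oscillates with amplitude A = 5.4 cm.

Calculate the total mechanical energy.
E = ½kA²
E = ½kA² = ½×16.7×(0.054)² = 0.02435 J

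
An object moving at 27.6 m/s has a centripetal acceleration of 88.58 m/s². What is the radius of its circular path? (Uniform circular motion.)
r = v²/a_c = 27.6²/88.58 = 8.6 m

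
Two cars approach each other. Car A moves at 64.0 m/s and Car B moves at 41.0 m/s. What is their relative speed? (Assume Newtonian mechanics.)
v_rel = v_A + v_B = 64.0 + 41.0 = 105.0 m/s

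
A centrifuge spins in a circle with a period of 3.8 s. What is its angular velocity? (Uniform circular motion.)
ω = 2π/T = 2π/3.8 = 1.6535 rad/s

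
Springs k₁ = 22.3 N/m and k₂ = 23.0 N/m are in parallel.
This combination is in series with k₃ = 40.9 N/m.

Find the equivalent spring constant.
k₁₂ = k₁ + k₂ = 45.3 N/m (parallel)
1/k_eq = 1/k₁₂ + 1/k₃ → k_eq = 21.49 N/m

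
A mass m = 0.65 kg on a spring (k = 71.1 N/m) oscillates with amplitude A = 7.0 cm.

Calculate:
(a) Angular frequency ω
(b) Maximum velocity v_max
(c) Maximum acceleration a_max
ω = √(k/m) = √(71.1/0.65) = 10.46 rad/s
v_max = ωA = 10.46×0.07 = 0.7321 m/s
a_max = ω²A = 10.46²×0.07 = 7.657 m/s²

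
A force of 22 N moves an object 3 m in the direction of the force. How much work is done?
W = Fd = 22×3 = 66.0 J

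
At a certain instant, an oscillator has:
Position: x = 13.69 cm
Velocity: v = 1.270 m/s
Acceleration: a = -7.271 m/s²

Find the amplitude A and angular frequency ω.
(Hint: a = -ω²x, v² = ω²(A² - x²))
a = −ω²x → ω = √(|a|/x) = √(7.271/0.1369) = 7.288 rad/s
v² = ω²(A² − x²) → A = √(x² + v²/ω²) = √(0.1369² + 1.27²/7.288²) = 0.2216 m = 22.16 cm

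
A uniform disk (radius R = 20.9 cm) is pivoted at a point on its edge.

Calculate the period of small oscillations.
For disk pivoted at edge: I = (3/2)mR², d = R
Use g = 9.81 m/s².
I/m = (3/2)R² = 0.06552 m²; d = R = 0.209 m
T = 2π√((3/2)R²/(gR)) = 2π√(3R/(2g)) = 1.123 s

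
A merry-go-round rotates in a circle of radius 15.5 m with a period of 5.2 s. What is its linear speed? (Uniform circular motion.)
v = 2πr/T = 2π×15.5/5.2 = 18.73 m/s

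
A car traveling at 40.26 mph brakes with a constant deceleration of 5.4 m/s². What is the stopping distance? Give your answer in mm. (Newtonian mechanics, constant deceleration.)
d = v₀² / (2a) (with unit conversion) = 29990.0 mm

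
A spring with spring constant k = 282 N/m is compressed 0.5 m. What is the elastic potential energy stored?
PE = ½kx² = ½×282×0.5² = 35.25 J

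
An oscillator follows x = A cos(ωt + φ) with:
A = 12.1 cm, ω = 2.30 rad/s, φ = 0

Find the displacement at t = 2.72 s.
x = A cos(ωt + φ) = 12.1×cos(2.3×2.72 + 0) = 12.1 cm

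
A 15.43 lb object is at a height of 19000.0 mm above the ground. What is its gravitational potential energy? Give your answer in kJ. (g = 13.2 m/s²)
PE = mgh = 6.999 kg × 13.2 m/s² × 19 m = 1755 J = 1.755 kJ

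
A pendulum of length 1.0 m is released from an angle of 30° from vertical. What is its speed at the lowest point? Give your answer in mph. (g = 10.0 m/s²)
h = L(1 − cosθ) = 1.0×(1 − cos30°) = 0.134 m
v = √(2gh) = √(2×10.0×0.134) = 1.637 m/s = 3.662 mph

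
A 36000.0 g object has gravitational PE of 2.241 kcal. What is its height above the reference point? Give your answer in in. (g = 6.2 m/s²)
PE = mgh → h = PE/(mg) = 9376 J / (36 kg × 6.2 m/s²) = 42.01 m = 1654.0 in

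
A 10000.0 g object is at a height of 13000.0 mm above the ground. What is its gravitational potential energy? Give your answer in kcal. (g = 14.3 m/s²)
PE = mgh = 10 kg × 14.3 m/s² × 13 m = 1859 J = 0.4443 kcal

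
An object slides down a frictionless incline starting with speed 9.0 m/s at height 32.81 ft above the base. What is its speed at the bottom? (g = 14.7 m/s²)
½mv₀² + mgh = ½mv² → v = √(v₀² + 2gh) = √(9² + 2×14.7×10) = 19.37 m/s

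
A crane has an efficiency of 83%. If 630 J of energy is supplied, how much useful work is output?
W_out = η × W_in = 0.83 × 630 = 522.9 J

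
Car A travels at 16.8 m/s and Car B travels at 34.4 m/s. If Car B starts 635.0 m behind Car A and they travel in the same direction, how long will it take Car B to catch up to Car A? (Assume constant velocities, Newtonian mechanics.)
Relative speed: v_rel = 34.4 - 16.8 = 17.6 m/s
Time to catch: t = d₀/v_rel = 635.0/17.6 = 36.08 s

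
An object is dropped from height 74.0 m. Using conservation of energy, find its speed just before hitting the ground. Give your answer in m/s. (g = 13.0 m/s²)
mgh = ½mv² → v = √(2gh) = √(2×13.0×74) = 43.86 m/s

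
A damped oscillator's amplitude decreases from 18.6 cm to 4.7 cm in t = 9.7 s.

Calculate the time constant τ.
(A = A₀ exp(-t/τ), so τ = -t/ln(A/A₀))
A/A₀ = 4.7/18.6 = 0.2527; ln(A/A₀) = -1.376
τ = −t/ln(A/A₀) = −9.7/-1.376 = 7.051 s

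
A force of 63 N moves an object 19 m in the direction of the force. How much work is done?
W = Fd = 63×19 = 1197.0 J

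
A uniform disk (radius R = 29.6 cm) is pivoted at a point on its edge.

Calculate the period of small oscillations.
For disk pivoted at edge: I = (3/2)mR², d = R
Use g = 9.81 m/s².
I/m = (3/2)R² = 0.1314 m²; d = R = 0.296 m
T = 2π√((3/2)R²/(gR)) = 2π√(3R/(2g)) = 1.337 s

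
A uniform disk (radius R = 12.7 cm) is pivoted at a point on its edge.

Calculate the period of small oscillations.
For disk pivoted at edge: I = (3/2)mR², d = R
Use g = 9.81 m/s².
I/m = (3/2)R² = 0.02419 m²; d = R = 0.127 m
T = 2π√((3/2)R²/(gR)) = 2π√(3R/(2g)) = 0.8756 s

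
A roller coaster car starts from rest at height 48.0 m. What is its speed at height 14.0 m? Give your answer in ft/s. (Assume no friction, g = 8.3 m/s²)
mgh₁ = ½mv₂² + mgh₂ → v₂ = √(2g(h₁−h₂)) = √(2×8.3×(48−14)) = 23.76 m/s = 77.94 ft/s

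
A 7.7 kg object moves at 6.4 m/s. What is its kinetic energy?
KE = ½mv² = ½×7.7×6.4² = 157.696 J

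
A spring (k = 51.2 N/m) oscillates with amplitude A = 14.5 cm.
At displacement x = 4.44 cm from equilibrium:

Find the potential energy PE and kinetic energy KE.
E_total = ½kA² = ½×51.2×(0.145)² = 0.5382 J
PE = ½kx² = ½×51.2×(0.0444)² = 0.05047 J
KE = E_total − PE = 0.4878 J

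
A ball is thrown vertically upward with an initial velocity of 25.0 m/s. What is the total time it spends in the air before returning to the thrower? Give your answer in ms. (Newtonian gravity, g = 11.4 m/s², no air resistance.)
t_total = 2v₀/g (with unit conversion) = 4386.0 ms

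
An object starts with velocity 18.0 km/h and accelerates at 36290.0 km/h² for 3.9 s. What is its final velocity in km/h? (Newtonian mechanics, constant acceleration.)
v = v₀ + at (with unit conversion) = 57.31 km/h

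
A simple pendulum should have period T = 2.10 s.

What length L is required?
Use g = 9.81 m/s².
T = 2π√(L/g) → L = g(T/2π)² = 9.81×(2.1/2π)² = 1.096 m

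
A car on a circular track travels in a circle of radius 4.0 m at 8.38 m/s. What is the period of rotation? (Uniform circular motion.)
T = 2πr/v = 2π×4.0/8.38 = 3.0 s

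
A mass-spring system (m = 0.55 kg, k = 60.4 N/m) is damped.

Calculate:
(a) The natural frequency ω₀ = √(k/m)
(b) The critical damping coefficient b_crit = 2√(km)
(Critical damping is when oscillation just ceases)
ω₀ = √(k/m) = √(60.4/0.55) = 10.48 rad/s
b_crit = 2√(km) = 2√(60.4×0.55) = 11.53 kg/s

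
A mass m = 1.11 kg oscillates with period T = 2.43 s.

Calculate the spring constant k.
T = 2π√(m/k) → k = m(2π/T)² = 1.11×(2π/2.43)² = 7.421 N/m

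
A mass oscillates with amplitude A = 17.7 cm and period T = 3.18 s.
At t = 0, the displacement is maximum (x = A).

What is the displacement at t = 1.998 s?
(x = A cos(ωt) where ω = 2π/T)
ω = 2π/T = 2π/3.18 = 1.976 rad/s
x = A cos(ωt) = 17.7×cos(1.976×1.998) = -12.25 cm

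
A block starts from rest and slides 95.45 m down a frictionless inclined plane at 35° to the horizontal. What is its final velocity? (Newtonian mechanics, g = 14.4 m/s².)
a = g sin(θ) = 14.4 × sin(35°) = 8.26 m/s²
v = √(2ad) = √(2 × 8.26 × 95.45) = 39.71 m/s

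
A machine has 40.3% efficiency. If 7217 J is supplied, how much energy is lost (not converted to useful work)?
W_out = η × W_in = 0.403×7217 = 2908.5 J
W_lost = W_in − W_out = 7217 − 2908.5 = 4308.5 J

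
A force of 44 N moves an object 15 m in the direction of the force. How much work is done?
W = Fd = 44×15 = 660.0 J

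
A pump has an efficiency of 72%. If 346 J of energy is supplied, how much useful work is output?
W_out = η × W_in = 0.72 × 346 = 249.12 J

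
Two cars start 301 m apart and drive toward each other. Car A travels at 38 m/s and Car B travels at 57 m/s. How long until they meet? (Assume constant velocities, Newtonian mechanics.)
Combined speed: v_combined = 38 + 57 = 95 m/s
Time to meet: t = d/95 = 301/95 = 3.17 s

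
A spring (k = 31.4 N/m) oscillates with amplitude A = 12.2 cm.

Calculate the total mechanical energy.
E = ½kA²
E = ½kA² = ½×31.4×(0.122)² = 0.2337 J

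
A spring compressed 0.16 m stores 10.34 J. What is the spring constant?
PE = ½kx² → k = 2PE/x² = 2×10.34/0.16² = 807.8 N/m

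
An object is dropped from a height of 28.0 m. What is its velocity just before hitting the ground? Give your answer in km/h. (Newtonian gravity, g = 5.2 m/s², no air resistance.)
v = √(2gh) (with unit conversion) = 61.43 km/h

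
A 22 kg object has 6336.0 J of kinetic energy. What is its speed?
KE = ½mv² → v = √(2KE/m) = √(2×6336.0/22) = 24.0 m/s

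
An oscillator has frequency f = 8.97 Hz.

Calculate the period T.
T = 1/f = 1/8.97 = 0.1115 s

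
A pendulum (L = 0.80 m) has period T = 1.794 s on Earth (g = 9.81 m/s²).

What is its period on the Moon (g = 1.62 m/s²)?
T = 2π√(L/g), so T_moon/T_earth = √(g_earth/g_moon)
T_moon = 2π√(0.8/1.62) = 4.415 s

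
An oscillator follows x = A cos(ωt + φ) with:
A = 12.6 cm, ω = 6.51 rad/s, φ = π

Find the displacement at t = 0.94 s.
x = A cos(ωt + φ) = 12.6×cos(6.51×0.94 + π) = -12.43 cm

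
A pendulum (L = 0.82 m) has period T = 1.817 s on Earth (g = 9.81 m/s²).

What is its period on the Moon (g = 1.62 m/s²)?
T = 2π√(L/g), so T_moon/T_earth = √(g_earth/g_moon)
T_moon = 2π√(0.82/1.62) = 4.47 s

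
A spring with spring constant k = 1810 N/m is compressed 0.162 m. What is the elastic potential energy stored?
PE = ½kx² = ½×1810×0.162² = 23.75 J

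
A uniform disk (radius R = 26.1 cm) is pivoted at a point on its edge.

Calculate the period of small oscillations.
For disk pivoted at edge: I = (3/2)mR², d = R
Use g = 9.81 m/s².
I/m = (3/2)R² = 0.1022 m²; d = R = 0.261 m
T = 2π√((3/2)R²/(gR)) = 2π√(3R/(2g)) = 1.255 s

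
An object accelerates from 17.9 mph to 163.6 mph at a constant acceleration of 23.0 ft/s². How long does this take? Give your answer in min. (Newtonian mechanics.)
t = (v - v₀)/a (with unit conversion) = 0.1549 min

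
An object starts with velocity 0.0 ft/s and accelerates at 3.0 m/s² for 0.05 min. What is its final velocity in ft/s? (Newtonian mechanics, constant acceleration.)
v = v₀ + at (with unit conversion) = 29.53 ft/s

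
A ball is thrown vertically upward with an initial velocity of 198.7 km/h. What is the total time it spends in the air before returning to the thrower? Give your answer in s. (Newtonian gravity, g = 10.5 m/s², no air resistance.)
t_total = 2v₀/g (with unit conversion) = 10.51 s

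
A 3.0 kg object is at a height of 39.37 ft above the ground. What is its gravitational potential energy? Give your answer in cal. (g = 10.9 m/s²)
PE = mgh = 3 kg × 10.9 m/s² × 12 m = 392.4 J = 93.79 cal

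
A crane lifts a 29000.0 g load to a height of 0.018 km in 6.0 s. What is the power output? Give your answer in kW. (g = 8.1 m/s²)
W = mgh = 29×8.1×18 = 4228 J
P = W/t = 4228/6 = 704.7 W = 0.7047 kW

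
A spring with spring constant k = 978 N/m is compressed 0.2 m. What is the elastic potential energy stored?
PE = ½kx² = ½×978×0.2² = 19.56 J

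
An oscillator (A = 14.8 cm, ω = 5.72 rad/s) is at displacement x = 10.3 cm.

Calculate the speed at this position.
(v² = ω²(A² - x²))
v = ω√(A² − x²) = 5.72×√(0.148² − 0.103²) = 0.6079 m/s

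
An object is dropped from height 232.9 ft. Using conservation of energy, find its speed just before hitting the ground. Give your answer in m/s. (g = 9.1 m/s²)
mgh = ½mv² → v = √(2gh) = √(2×9.1×70.99) = 35.94 m/s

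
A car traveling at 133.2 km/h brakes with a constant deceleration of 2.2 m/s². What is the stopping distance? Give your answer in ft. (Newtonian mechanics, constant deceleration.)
d = v₀² / (2a) (with unit conversion) = 1021.0 ft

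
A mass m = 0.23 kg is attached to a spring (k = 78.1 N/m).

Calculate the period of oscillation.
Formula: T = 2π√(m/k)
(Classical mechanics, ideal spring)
T = 2π√(m/k) = 2π√(0.23/78.1) = 0.341 s; f = 1/T = 2.933 Hz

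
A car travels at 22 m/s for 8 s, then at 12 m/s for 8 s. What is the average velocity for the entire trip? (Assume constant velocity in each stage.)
d₁ = v₁t₁ = 22 × 8 = 176 m
d₂ = v₂t₂ = 12 × 8 = 96 m
d_total = 272 m, t_total = 16 s
v_avg = d_total/t_total = 272/16 = 17.0 m/s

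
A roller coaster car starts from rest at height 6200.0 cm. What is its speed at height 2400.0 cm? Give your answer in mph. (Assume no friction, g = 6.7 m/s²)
mgh₁ = ½mv₂² + mgh₂ → v₂ = √(2g(h₁−h₂)) = √(2×6.7×(62−24)) = 22.57 m/s = 50.48 mph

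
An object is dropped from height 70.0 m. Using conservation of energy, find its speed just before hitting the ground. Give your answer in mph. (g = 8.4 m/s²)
mgh = ½mv² → v = √(2gh) = √(2×8.4×70) = 34.29 m/s = 76.71 mph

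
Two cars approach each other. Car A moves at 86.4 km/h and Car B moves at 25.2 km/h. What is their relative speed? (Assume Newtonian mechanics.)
v_rel = v_A + v_B = 86.4 + 25.2 = 111.6 km/h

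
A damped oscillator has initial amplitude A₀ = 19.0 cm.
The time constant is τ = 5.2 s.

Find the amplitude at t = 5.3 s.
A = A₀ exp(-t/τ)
A = A₀ exp(−t/τ) = 19.0×exp(−5.3/5.2) = 6.857 cm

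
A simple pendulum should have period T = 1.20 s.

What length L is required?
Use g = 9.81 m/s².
T = 2π√(L/g) → L = g(T/2π)² = 9.81×(1.2/2π)² = 0.3578 m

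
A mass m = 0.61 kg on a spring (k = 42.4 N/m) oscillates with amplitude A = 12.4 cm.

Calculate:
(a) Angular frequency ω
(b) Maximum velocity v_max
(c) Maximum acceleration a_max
ω = √(k/m) = √(42.4/0.61) = 8.337 rad/s
v_max = ωA = 8.337×0.124 = 1.034 m/s
a_max = ω²A = 8.337²×0.124 = 8.619 m/s²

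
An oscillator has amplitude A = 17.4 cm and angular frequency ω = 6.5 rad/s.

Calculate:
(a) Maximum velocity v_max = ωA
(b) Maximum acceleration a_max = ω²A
v_max = ωA = 6.5×0.174 = 1.131 m/s
a_max = ω²A = 6.5²×0.174 = 7.351 m/s²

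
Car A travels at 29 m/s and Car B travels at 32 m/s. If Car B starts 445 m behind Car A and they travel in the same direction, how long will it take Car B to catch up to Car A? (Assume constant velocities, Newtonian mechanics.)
Relative speed: v_rel = 32 - 29 = 3 m/s
Time to catch: t = d₀/v_rel = 445/3 = 148.33 s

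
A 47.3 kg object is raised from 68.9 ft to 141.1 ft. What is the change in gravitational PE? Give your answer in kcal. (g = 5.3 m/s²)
ΔPE = mg(h₂ − h₁) = 47.3 kg × 5.3 m/s² × (43.01 − 21) m = 5517 J = 1.319 kcal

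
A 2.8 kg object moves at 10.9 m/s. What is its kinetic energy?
KE = ½mv² = ½×2.8×10.9² = 166.334 J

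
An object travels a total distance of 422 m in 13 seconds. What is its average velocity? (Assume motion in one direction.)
v_avg = Δd / Δt = 422 / 13 = 32.46 m/s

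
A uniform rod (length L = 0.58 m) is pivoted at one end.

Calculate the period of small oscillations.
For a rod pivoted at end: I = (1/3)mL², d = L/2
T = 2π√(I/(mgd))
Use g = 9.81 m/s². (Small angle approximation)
I/m = (1/3)L² = 0.1121 m²; d = L/2 = 0.29 m
T = 2π√(I/(mgd)) = 2π√(0.1121/(9.81×0.29)) = 1.247 s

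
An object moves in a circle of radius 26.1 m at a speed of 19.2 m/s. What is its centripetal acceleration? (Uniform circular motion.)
a_c = v²/r = 19.2²/26.1 = 368.64/26.1 = 14.12 m/s²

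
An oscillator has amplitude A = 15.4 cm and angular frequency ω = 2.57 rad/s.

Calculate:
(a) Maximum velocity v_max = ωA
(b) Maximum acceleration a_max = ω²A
v_max = ωA = 2.57×0.154 = 0.3958 m/s
a_max = ω²A = 2.57²×0.154 = 1.017 m/s²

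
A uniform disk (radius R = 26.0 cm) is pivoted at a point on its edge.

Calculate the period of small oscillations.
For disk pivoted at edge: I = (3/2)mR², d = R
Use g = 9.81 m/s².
I/m = (3/2)R² = 0.1014 m²; d = R = 0.26 m
T = 2π√((3/2)R²/(gR)) = 2π√(3R/(2g)) = 1.253 s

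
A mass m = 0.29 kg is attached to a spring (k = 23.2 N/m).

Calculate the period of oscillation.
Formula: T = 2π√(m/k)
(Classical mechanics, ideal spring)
T = 2π√(m/k) = 2π√(0.29/23.2) = 0.7025 s; f = 1/T = 1.424 Hz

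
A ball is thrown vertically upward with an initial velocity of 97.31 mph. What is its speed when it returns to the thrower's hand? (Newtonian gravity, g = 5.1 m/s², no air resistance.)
By conservation of energy, the ball returns at the same speed = 97.31 mph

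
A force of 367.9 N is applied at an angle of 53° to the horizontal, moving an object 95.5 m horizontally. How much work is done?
W = Fd cosθ = 367.9×95.5×cos(53°) = 21144.0 J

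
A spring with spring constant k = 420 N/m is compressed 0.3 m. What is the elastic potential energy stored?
PE = ½kx² = ½×420×0.3² = 18.9 J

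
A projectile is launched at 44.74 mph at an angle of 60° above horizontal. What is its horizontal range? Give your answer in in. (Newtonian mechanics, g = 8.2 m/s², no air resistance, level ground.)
R = v₀² sin(2θ) / g (with unit conversion) = 1663.0 in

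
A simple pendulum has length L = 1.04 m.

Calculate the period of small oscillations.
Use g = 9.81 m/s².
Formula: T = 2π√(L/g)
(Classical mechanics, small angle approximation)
T = 2π√(L/g) = 2π√(1.04/9.81) = 2.046 s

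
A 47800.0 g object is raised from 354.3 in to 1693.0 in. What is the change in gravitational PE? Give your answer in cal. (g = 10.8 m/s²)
ΔPE = mg(h₂ − h₁) = 47.8 kg × 10.8 m/s² × (43 − 8.999) m = 1.755e+04 J = 4195.0 cal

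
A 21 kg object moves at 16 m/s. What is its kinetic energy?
KE = ½mv² = ½×21×16² = 2688.0 J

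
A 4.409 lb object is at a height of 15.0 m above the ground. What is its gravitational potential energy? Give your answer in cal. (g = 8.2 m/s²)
PE = mgh = 2 kg × 8.2 m/s² × 15 m = 246 J = 58.79 cal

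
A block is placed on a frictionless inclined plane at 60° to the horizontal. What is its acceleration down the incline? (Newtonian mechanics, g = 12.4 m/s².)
a = g sin(θ) = 12.4 × sin(60°) = 12.4 × 0.866 = 10.74 m/s²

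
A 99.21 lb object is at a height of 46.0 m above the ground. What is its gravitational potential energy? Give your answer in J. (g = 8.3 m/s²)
PE = mgh = 45 kg × 8.3 m/s² × 46 m = 1.718e+04 J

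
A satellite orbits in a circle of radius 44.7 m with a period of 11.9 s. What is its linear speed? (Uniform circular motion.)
v = 2πr/T = 2π×44.7/11.9 = 23.6 m/s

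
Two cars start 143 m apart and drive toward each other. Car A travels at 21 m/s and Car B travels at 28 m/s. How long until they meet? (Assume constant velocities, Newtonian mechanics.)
Combined speed: v_combined = 21 + 28 = 49 m/s
Time to meet: t = d/49 = 143/49 = 2.92 s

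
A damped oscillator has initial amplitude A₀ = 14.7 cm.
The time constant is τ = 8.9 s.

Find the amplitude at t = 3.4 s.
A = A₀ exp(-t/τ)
A = A₀ exp(−t/τ) = 14.7×exp(−3.4/8.9) = 10.03 cm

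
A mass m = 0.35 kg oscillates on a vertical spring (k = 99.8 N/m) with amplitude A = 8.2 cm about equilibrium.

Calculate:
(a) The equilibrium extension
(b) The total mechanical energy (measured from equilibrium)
x_eq = mg/k = 0.35×9.81/99.8 = 0.0344 m = 3.44 cm
E = ½kA² = ½×99.8×(0.082)² = 0.3355 J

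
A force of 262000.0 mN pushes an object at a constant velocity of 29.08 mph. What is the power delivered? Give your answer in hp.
P = Fv = 262 N × 13 m/s = 3406 W = 4.567 hp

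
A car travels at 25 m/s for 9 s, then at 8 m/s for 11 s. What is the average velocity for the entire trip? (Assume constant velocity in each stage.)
d₁ = v₁t₁ = 25 × 9 = 225 m
d₂ = v₂t₂ = 8 × 11 = 88 m
d_total = 313 m, t_total = 20 s
v_avg = d_total/t_total = 313/20 = 15.65 m/s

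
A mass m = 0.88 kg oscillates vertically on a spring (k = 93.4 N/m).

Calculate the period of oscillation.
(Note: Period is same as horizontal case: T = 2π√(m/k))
T = 2π√(m/k) = 2π√(0.88/93.4) = 0.6099 s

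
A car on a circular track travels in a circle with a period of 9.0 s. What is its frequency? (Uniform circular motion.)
f = 1/T = 1/9.0 = 0.1111 Hz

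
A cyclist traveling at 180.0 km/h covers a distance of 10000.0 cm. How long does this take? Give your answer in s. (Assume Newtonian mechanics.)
t = d/v (with unit conversion) = 2.0 s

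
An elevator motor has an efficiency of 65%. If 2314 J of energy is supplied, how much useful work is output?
W_out = η × W_in = 0.65 × 2314 = 1504.1 J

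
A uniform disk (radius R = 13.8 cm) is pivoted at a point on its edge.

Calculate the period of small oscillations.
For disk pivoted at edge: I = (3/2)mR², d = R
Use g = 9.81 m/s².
I/m = (3/2)R² = 0.02857 m²; d = R = 0.138 m
T = 2π√((3/2)R²/(gR)) = 2π√(3R/(2g)) = 0.9127 s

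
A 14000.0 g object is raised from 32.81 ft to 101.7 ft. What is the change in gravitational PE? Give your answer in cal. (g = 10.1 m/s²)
ΔPE = mg(h₂ − h₁) = 14 kg × 10.1 m/s² × (31 − 10) m = 2969 J = 709.6 cal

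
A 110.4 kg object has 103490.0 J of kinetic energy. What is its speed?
KE = ½mv² → v = √(2KE/m) = √(2×103490.0/110.4) = 43.3 m/s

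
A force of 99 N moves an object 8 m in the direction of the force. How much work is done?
W = Fd = 99×8 = 792.0 J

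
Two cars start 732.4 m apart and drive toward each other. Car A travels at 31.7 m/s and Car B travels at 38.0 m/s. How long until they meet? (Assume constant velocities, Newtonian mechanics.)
Combined speed: v_combined = 31.7 + 38.0 = 69.7 m/s
Time to meet: t = d/69.7 = 732.4/69.7 = 10.51 s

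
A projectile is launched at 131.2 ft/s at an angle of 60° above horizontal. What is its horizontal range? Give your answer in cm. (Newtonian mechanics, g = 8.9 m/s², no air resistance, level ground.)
R = v₀² sin(2θ) / g (with unit conversion) = 15560.0 cm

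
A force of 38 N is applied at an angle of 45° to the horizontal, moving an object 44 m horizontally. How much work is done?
W = Fd cosθ = 38×44×cos(45°) = 1182.3 J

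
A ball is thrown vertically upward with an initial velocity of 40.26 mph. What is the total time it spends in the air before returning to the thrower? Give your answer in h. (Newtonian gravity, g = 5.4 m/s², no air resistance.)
t_total = 2v₀/g (with unit conversion) = 0.001852 h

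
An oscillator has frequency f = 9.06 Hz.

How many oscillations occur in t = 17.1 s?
n = f×t = 9.06×17.1 = 154.9 oscillations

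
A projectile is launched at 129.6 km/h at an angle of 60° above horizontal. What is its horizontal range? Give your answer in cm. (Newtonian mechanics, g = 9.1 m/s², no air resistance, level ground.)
R = v₀² sin(2θ) / g (with unit conversion) = 12330.0 cm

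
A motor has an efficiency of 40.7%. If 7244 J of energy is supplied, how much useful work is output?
W_out = η × W_in = 0.407 × 7244 = 2948.3 J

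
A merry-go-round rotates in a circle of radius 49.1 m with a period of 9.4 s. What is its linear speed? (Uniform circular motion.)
v = 2πr/T = 2π×49.1/9.4 = 32.82 m/s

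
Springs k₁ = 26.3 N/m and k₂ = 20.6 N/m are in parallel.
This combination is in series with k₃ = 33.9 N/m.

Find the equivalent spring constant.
k₁₂ = k₁ + k₂ = 46.9 N/m (parallel)
1/k_eq = 1/k₁₂ + 1/k₃ → k_eq = 19.68 N/m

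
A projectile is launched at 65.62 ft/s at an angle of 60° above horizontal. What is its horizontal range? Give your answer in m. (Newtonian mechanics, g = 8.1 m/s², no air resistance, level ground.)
R = v₀² sin(2θ) / g (with unit conversion) = 42.77 m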